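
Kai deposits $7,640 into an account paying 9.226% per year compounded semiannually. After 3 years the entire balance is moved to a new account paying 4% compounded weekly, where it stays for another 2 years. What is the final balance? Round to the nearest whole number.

$10,848

Phase 1: 7,640·(1 + 0.04613)^6 ≈ 10,013.9933.
Phase 2: 10,013.9933·(1 + 0.04/52)^104 ≈ 10,847.6959.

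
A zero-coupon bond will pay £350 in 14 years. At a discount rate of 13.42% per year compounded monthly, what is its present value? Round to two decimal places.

£54.03

Periodic rate = 13.42%/12 = 0.0111833; 168 periods.
P = 350/(1 + 0.1342/12)^168 ≈ 350/6.47774238 ≈ 54.0312.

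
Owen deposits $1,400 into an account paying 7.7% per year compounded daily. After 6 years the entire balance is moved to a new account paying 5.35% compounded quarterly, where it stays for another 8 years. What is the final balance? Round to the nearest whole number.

After 6 years at 7.7%: 1,400 × 1.587167967 ≈ 2,222.0352.
Then 8 years at 5.35%: 2,222.0352 × 1.529839791 ≈ 3,399.3578.

$3,399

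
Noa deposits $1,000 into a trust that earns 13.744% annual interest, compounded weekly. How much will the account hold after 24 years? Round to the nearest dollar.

$26,956

Growth factor = (1 + 0.13744/52)^1248 ≈ 26.956069679.
A ≈ 1,000 × 26.956069679 ≈ 26,956.0697.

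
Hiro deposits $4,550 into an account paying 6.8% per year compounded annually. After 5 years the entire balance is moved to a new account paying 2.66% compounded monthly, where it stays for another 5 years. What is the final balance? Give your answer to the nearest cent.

$7,220.46

Phase 1: 4,550·(1 + 0.068)^5 ≈ 6,322.1917.
Phase 2: 6,322.1917·(1 + 0.0266/12)^60 ≈ 7,220.4606.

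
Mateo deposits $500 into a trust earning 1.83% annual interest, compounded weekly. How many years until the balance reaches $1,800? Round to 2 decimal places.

(1 + 0.000351923)^(52t) = 1,800/500 = 3.6.
52t·ln(1 + 0.000351923) = ln(3.6); 52t = 1.2809/0.000351861 ≈ 3640.4524.
t ≈ 70.0087 years.

70.01 years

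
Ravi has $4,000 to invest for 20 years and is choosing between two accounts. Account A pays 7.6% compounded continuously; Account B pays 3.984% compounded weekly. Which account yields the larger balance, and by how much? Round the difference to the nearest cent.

Account A growth factor: e^(0.076·20) = e^1.52 ≈ 4.5722251951; balance ≈ 18,288.9008.
Account B growth factor: (1 + 0.03984/52)^1040 ≈ 2.217753885; balance ≈ 8,871.0155.
Account A is larger by 9,417.8852.

Account A, by $9,417.89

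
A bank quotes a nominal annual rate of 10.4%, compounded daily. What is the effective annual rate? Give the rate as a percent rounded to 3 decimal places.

One year is 365 periods at 0.000284932 each: (1 + 0.000284932)^365 ≈ 1.109584.
EAR = 1.109584 − 1 ≈ 10.95840%.

10.958%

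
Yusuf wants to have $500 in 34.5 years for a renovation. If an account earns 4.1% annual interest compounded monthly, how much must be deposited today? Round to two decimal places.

Growth factor = (1 + 0.041/12)^414 ≈ 4.10452101.
P = 500/4.10452101 ≈ 121.8169.

$121.82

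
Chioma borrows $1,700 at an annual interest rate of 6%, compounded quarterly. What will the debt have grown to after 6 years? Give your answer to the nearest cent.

Growth factor = (1 + 0.015)^24 ≈ 1.429502812.
A ≈ 1,700 × 1.429502812 ≈ 2,430.1548.

$2,430.15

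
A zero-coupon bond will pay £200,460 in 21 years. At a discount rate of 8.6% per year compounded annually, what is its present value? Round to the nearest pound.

Growth factor = (1 + 0.086)^21 ≈ 5.65491824161.
P = 200,460/5.65491824161 ≈ 35,448.7884.

£35,449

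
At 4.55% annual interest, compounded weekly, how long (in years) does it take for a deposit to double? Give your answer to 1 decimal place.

15.2 years

(1 + 0.000875)^(52t) = 2.
52t = ln 2 / ln(1 + 0.000875) ≈ 0.69315/0.000874617 ≈ 792.5147.
t ≈ 15.2407.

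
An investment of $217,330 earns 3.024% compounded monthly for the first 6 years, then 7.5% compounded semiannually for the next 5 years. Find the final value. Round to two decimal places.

$376,443.68

After 6 years at 3.024%: 217,330 × 1.19866899329 ≈ 260,506.7323.
Then 5 years at 7.5%: 260,506.7323 × 1.44504394263 ≈ 376,443.6755.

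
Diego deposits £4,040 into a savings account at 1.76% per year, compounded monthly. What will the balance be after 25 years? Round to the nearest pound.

Growth factor = (1 + 0.0176/12)^300 ≈ 1.552206782.
A ≈ 4,040 × 1.552206782 ≈ 6,270.9154.

£6,271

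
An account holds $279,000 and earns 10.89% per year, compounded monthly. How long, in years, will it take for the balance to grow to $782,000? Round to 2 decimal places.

9.51 years

(1 + 0.009075)^(12t) = 782,000/279,000 = 2.8029.
12t·ln(1 + 0.009075) = ln(2.8029); 12t = 1.0306/0.00903407 ≈ 114.0840.
t ≈ 9.5070 years.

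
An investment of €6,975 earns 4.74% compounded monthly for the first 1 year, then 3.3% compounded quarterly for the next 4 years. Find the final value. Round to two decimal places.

Phase 1: 6,975·(1 + 0.00395)^12 ≈ 7,312.8930.
Phase 2: 7,312.8930·(1 + 0.00825)^16 ≈ 8,340.2854.

€8,340.29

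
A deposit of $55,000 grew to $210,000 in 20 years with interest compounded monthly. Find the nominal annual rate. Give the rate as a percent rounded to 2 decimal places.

(1 + r/12)^240 = 210,000/55,000 = 3.81818.
1 + r/12 = 3.81818^(1/240) ≈ 1.005598, so r/12 ≈ 0.005598.
r ≈ 12·0.005598 = 6.71760%.

6.72%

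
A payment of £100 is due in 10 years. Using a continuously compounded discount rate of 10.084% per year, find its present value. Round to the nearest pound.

P = A·e^(−rt) = 100·e^(−1.0084).
e^(−1.0084) ≈ 0.3648022, so P ≈ 36.4802.

£36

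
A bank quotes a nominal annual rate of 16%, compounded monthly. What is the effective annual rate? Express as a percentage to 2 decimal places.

One year is 12 periods at 0.0133333 each: (1 + 0.0133333)^12 ≈ 1.172271.
EAR = 1.172271 − 1 ≈ 17.22708%.

17.23%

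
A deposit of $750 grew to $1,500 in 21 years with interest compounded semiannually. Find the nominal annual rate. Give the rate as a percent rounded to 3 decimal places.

The 42-period growth factor is 1,500/750 = 2.
r/2 = 2^(1/42) − 1 ≈ 0.0166404, so r ≈ 2·0.0166404 = 3.32809%.

3.328%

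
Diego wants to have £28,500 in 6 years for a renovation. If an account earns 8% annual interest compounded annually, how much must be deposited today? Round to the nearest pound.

£17,960

Annual rate = 8% = 0.08; 6 periods.
P = 28,500/(1 + 0.08)^6 ≈ 28,500/1.5868743229 ≈ 17,959.8344.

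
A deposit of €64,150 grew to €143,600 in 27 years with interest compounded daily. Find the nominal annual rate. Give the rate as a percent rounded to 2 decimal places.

(1 + r/365)^9855 = 143,600/64,150 = 2.2385.
1 + r/365 = 2.2385^(1/9855) ≈ 1.000082, so r/365 ≈ 0.0000817697.
r ≈ 365·0.0000817697 = 2.98459%.

2.98%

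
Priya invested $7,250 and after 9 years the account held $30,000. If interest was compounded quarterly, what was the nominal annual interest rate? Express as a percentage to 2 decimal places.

The 36-period growth factor is 30,000/7,250 = 4.13793.
r/4 = 4.13793^(1/36) − 1 ≈ 0.0402384, so r ≈ 4·0.0402384 = 16.09535%.

16.10%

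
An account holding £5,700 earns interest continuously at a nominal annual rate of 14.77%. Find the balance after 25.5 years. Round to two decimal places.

A = P·e^(rt) = 5,700·e^(0.1477·25.5) = 5,700·e^3.76635.
e^3.76635 ≈ 43.2220162134, so A ≈ 246,365.4924.

£246,365.49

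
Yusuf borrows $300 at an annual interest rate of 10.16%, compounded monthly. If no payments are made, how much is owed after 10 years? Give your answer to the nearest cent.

Periodic rate = 10.16%/12 = 0.00846667; periods = 12·10 = 120.
A = 300·(1 + 0.1016/12)^120 ≈ 300·2.75033592 ≈ 825.1008.

$825.10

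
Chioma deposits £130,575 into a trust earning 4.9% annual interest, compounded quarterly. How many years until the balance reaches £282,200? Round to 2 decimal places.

15.82 years

(1 + 0.01225)^(4t) = 282,200/130,575 = 2.1612.
4t·ln(1 + 0.01225) = ln(2.1612); 4t = 0.77067/0.0121756 ≈ 63.2962.
t ≈ 15.8241 years.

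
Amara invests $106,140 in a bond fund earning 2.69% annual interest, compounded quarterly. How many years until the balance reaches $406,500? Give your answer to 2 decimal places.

50.09 years

(1 + 0.006725)^(4t) = 406,500/106,140 = 3.8298.
4t·ln(1 + 0.006725) = ln(3.8298); 4t = 1.3428/0.00670249 ≈ 200.3472.
t ≈ 50.0868 years.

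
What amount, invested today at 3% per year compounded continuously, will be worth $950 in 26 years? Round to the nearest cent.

P = A·e^(−rt) = 950·e^(−0.78).
e^(−0.78) ≈ 0.458406011, so P ≈ 435.4857.

$435.49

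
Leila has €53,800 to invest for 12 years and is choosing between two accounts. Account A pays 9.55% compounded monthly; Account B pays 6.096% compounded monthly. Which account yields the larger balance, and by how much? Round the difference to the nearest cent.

A: (1 + 0.0955/12)^144 ≈ 3.13134907322, so 53,800 × 3.13134907322 ≈ 168,466.5801.
B: (1 + 0.00508)^144 ≈ 2.07439222664, so 53,800 × 2.07439222664 ≈ 111,602.3018.
Difference ≈ 56,864.2783 in favor of A.

Account A, by €56,864.28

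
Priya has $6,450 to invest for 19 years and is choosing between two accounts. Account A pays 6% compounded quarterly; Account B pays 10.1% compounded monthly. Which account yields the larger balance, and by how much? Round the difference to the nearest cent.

Account B, by $23,602.01

Account A growth factor: (1 + 0.015)^76 ≈ 3.1004105851; balance ≈ 19,997.6483.
Account B growth factor: (1 + 0.101/12)^228 ≈ 6.7596373243; balance ≈ 43,599.6607.
Account B is larger by 23,602.0125.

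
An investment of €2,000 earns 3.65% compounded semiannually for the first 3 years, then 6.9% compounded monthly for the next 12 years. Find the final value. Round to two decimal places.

€5,090.05

After 3 years at 3.65%: 2,000 × 1.114619181 ≈ 2,229.2384.
Then 12 years at 6.9%: 2,229.2384 × 2.283315575 ≈ 5,090.0547.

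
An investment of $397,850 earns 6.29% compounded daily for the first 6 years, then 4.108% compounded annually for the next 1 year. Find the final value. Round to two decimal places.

After 6 years at 6.29%: 397,850 × 1.45844016622 ≈ 580,240.4201.
Then 1 years at 4.108%: 580,240.4201 × 1.04108 ≈ 604,076.6966.

$604,076.70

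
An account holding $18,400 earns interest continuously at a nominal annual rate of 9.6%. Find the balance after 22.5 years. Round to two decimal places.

$159,548.93

A = P·e^(rt) = 18,400·e^(0.096·22.5) = 18,400·e^2.16.
e^2.16 ≈ 8.67113765846, so A ≈ 159,548.9329.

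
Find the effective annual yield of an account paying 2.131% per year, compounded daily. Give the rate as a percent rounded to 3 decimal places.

2.154%

EAR = (1 + 2.131%/365)^365 − 1 = (1 + 0.0000583836)^365 − 1.
(1 + 0.0000583836)^365 ≈ 1.021538, so EAR ≈ 2.15380%.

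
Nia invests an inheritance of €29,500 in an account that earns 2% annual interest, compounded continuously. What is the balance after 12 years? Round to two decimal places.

€37,501.85

A = P·e^(rt) = 29,500·e^(0.02·12) = 29,500·e^0.24.
e^0.24 ≈ 1.2712491503, so A ≈ 37,501.8499.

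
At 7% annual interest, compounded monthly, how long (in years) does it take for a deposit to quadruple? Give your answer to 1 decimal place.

(1 + 0.00583333)^(12t) = 4.
12t = ln 4 / ln(1 + 0.00583333) ≈ 1.3863/0.00581639 ≈ 238.3429.
t ≈ 19.8619.

19.9 years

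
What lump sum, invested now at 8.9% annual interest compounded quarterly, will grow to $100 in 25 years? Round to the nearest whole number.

Growth factor = (1 + 0.02225)^100 ≈ 9.0305026.
P = 100/9.0305026 ≈ 11.0736.

$11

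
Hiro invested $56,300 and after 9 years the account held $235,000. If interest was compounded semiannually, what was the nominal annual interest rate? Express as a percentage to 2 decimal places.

(1 + r/2)^18 = 235,000/56,300 = 4.17407.
1 + r/2 = 4.17407^(1/18) ≈ 1.082619, so r/2 ≈ 0.0826187.
r ≈ 2·0.0826187 = 16.52374%.

16.52%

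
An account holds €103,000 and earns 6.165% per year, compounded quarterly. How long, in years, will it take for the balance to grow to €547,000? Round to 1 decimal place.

We need (1 + 0.0154125)^(4t) = 5.3107, so 4t = ln 5.3107 / ln 1.015413 ≈ 109.1682.
t ≈ 109.1682/4 = 27.2920 years.

27.3 years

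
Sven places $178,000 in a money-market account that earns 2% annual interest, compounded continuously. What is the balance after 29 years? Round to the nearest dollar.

A = P·e^(rt) = 178,000·e^(0.02·29) = 178,000·e^0.58.
e^0.58 ≈ 1.78603843075, so A ≈ 317,914.8407.

$317,915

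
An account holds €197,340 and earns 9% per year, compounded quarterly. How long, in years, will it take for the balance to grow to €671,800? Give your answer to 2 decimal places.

(1 + 0.0225)^(4t) = 671,800/197,340 = 3.4043.
4t·ln(1 + 0.0225) = ln(3.4043); 4t = 1.225/0.0222506 ≈ 55.0561.
t ≈ 13.7640 years.

13.76 years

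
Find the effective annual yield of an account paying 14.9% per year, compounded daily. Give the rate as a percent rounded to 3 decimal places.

EAR = (1 + 14.9%/365)^365 − 1 = (1 + 0.000408219)^365 − 1.
(1 + 0.000408219)^365 ≈ 1.160638, so EAR ≈ 16.06377%.

16.064%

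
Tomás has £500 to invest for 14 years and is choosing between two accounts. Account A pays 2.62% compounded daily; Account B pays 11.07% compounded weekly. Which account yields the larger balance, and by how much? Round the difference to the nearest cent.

Account B, by £1,629.84

Account A growth factor: (1 + 0.0262/365)^5110 ≈ 1.44309027; balance ≈ 721.5451.
Account B growth factor: (1 + 0.1107/52)^728 ≈ 4.702774692; balance ≈ 2,351.3873.
Account B is larger by 1,629.8422.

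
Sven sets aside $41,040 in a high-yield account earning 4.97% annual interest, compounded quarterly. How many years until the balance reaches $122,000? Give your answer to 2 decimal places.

(1 + 0.012425)^(4t) = 122,000/41,040 = 2.9727.
4t·ln(1 + 0.012425) = ln(2.9727); 4t = 1.0895/0.0123484 ≈ 88.2276.
t ≈ 22.0569 years.

22.06 years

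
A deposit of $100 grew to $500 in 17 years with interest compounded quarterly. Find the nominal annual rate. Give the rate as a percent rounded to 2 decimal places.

9.58%

The 68-period growth factor is 500/100 = 5.
r/4 = 5^(1/68) − 1 ≈ 0.0239505, so r ≈ 4·0.0239505 = 9.58021%.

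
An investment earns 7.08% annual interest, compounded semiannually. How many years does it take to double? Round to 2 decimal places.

9.96 years

(1 + 0.0354)^(2t) = 2.
2t = ln 2 / ln(1 + 0.0354) ≈ 0.69315/0.0347878 ≈ 19.9250.
t ≈ 9.9625.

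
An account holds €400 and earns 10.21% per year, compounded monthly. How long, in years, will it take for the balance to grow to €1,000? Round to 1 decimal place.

(1 + 0.00850833)^(12t) = 1,000/400 = 2.5.
12t·ln(1 + 0.00850833) = ln(2.5); 12t = 0.91629/0.00847234 ≈ 108.1508.
t ≈ 9.0126 years.

9.0 years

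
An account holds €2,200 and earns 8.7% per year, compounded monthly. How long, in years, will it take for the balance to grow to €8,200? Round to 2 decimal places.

(1 + 0.00725)^(12t) = 8,200/2,200 = 3.7273.
12t·ln(1 + 0.00725) = ln(3.7273); 12t = 1.3157/0.00722385 ≈ 182.1297.
t ≈ 15.1775 years.

15.18 years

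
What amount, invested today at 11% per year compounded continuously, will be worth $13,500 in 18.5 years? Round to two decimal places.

P = A·e^(−rt) = 13,500·e^(−2.035).
e^(−2.035) ≈ 0.1306804825, so P ≈ 1,764.1865.

$1,764.19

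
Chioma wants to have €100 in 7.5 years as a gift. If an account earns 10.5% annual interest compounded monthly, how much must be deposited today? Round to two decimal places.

€45.65

Growth factor = (1 + 0.00875)^90 ≈ 2.1903791.
P = 100/2.1903791 ≈ 45.6542.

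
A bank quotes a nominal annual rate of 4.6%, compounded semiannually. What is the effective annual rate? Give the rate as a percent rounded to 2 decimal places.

One year is 2 periods at 0.023 each: (1 + 0.023)^2 ≈ 1.046529.
EAR = 1.046529 − 1 ≈ 4.65290%.

4.65%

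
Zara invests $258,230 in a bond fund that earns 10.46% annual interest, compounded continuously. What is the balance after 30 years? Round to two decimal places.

$5,954,191.24

A = P·e^(rt) = 258,230·e^(0.1046·30) = 258,230·e^3.138.
e^3.138 ≈ 23.05770530195, so A ≈ 5,954,191.2401.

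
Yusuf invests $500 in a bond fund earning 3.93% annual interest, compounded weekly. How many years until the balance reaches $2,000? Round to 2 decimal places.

(1 + 0.000755769)^(52t) = 2,000/500 = 4.
52t·ln(1 + 0.000755769) = ln(4); 52t = 1.3863/0.000755484 ≈ 1834.9757.
t ≈ 35.2880 years.

35.29 years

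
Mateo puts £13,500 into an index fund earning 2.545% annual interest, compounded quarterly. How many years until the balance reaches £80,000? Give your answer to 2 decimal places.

(1 + 0.0063625)^(4t) = 80,000/13,500 = 5.9259.
4t·ln(1 + 0.0063625) = ln(5.9259); 4t = 1.7793/0.00634234 ≈ 280.5488.
t ≈ 70.1372 years.

70.14 years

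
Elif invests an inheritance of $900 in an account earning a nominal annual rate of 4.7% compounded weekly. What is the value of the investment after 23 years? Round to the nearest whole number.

Periodic rate = 4.7%/52 = 0.000903846; periods = 52·23 = 1196.
A = 900·(1 + 0.047/52)^1196 ≈ 900·2.946186922 ≈ 2,651.5682.

$2,652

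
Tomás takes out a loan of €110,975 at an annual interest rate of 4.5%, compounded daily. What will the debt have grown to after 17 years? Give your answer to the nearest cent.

Growth factor = (1 + 0.045/365)^6205 ≈ 2.1488930441.
A ≈ 110,975 × 2.1488930441 ≈ 238,473.4056.

€238,473.41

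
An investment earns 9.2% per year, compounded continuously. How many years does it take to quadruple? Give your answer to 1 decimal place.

e^(0.092t) = 4, so 0.092t = ln 4 ≈ 1.3863.
t ≈ 1.3863/0.092 ≈ 15.0684.

15.1 years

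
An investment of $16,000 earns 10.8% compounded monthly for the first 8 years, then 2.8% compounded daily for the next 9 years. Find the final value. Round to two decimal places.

$48,653.04

Phase 1: 16,000·(1 + 0.009)^96 ≈ 37,815.6824.
Phase 2: 37,815.6824·(1 + 0.028/365)^3285 ≈ 48,653.0368.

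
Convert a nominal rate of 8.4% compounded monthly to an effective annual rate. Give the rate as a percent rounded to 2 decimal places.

One year is 12 periods at 0.007 each: (1 + 0.007)^12 ≈ 1.087311.
EAR = 1.087311 − 1 ≈ 8.73107%.

8.73%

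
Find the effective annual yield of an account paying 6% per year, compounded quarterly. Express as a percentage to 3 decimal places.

6.136%

One year is 4 periods at 0.015 each: (1 + 0.015)^4 ≈ 1.061364.
EAR = 1.061364 − 1 ≈ 6.13636%.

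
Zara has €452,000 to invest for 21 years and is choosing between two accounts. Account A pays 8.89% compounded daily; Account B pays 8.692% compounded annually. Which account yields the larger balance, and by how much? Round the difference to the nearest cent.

Account A, by €321,086.01

Account A growth factor: (1 + 0.0889/365)^7665 ≈ 6.466743665028; balance ≈ 2,922,968.1366.
Account B growth factor: (1 + 0.08692)^21 ≈ 5.75637637896; balance ≈ 2,601,882.1233.
Account A is larger by 321,086.0133.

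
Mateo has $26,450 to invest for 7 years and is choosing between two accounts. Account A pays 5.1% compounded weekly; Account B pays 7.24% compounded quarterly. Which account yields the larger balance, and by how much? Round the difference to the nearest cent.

A: (1 + 0.051/52)^364 ≈ 1.4287858777, so 26,450 × 1.4287858777 ≈ 37,791.3865.
B: (1 + 0.0181)^28 ≈ 1.6524649193, so 26,450 × 1.6524649193 ≈ 43,707.6971.
Difference ≈ 5,916.3107 in favor of B.

Account B, by $5,916.31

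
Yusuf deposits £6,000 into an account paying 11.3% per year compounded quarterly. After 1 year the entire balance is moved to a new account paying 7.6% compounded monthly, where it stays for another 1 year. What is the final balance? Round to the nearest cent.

£7,235.16

Phase 1: 6,000·(1 + 0.02825)^4 ≈ 6,707.2752.
Phase 2: 6,707.2752·(1 + 0.076/12)^12 ≈ 7,235.1647.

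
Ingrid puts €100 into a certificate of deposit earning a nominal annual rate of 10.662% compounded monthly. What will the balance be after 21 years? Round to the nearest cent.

Periodic rate = 10.662%/12 = 0.008885; periods = 12·21 = 252.
A = 100·(1 + 0.008885)^252 ≈ 100·9.29179435 ≈ 929.1794.

€929.18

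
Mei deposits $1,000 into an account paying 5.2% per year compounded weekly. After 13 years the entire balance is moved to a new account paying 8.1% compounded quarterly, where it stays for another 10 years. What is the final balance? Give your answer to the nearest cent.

$4,382.28

Phase 1: 1,000·(1 + 0.001)^676 ≈ 1,965.3340.
Phase 2: 1,965.3340·(1 + 0.02025)^40 ≈ 4,382.2839.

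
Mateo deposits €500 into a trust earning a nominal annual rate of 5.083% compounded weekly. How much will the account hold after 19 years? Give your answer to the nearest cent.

Periodic rate = 5.083%/52 = 0.0009775; periods = 52·19 = 988.
A = 500·(1 + 0.0009775)^988 ≈ 500·2.625570714 ≈ 1,312.7854.

€1,312.79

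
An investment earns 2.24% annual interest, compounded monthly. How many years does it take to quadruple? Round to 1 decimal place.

(1 + 0.00186667)^(12t) = 4.
12t = ln 4 / ln(1 + 0.00186667) ≈ 1.3863/0.00186493 ≈ 743.3506.
t ≈ 61.9459.

61.9 years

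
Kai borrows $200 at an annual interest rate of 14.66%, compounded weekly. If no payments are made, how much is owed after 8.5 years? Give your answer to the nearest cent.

Growth factor = (1 + 0.1466/52)^442 ≈ 3.47066692.
A ≈ 200 × 3.47066692 ≈ 694.1334.

$694.13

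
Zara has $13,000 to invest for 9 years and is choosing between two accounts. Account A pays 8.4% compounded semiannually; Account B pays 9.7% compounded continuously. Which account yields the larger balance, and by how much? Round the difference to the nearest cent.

A: (1 + 0.042)^18 ≈ 2.0970990395, so 13,000 × 2.0970990395 ≈ 27,262.2875.
B: e^(0.097·9) = e^0.873 ≈ 2.3940823379, so 13,000 × 2.3940823379 ≈ 31,123.0704.
Difference ≈ 3,860.7829 in favor of B.

Account B, by $3,860.78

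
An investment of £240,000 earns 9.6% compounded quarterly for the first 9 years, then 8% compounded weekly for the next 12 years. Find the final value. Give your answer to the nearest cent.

After 9 years at 9.6%: 240,000 × 2.348542582774 ≈ 563,650.2199.
Then 12 years at 8%: 563,650.2199 × 2.609770522317 ≈ 1,470,997.7287.

£1,470,997.73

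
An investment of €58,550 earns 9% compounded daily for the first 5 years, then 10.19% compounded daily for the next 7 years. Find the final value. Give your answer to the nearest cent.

€187,358.91

After 5 years at 9%: 58,550 × 1.5682251931 ≈ 91,819.5851.
Then 7 years at 10.19%: 91,819.5851 × 2.04051137337 ≈ 187,358.9076.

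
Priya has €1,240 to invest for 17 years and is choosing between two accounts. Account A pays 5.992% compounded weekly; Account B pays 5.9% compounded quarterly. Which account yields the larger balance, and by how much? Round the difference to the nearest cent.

Account A, by €75.95

Account A growth factor: (1 + 0.05992/52)^884 ≈ 2.767802149; balance ≈ 3,432.0747.
Account B growth factor: (1 + 0.01475)^68 ≈ 2.706550154; balance ≈ 3,356.1222.
Account A is larger by 75.9525.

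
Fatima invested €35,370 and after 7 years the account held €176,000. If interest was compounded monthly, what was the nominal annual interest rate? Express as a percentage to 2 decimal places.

23.14%

(1 + r/12)^84 = 176,000/35,370 = 4.97597.
1 + r/12 = 4.97597^(1/84) ≈ 1.019286, so r/12 ≈ 0.0192862.
r ≈ 12·0.0192862 = 23.14349%.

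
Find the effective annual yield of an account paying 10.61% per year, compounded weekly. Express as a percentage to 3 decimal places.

11.181%

One year is 52 periods at 0.00204038 each: (1 + 0.00204038)^52 ≈ 1.111813.
EAR = 1.111813 − 1 ≈ 11.18129%.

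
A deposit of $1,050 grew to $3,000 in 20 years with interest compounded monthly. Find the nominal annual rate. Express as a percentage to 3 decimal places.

(1 + r/12)^240 = 3,000/1,050 = 2.85714.
1 + r/12 = 2.85714^(1/240) ≈ 1.004384, so r/12 ≈ 0.00438384.
r ≈ 12·0.00438384 = 5.26061%.

5.261%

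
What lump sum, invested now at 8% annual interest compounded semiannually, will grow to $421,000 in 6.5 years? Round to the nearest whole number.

Growth factor = (1 + 0.04)^13 ≈ 1.66507350731.
P = 421,000/1.66507350731 ≈ 252,841.6903.

$252,842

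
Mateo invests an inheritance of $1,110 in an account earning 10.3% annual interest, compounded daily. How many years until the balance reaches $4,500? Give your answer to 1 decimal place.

13.6 years

We need (1 + 0.000282192)^(365t) = 4.0541, so 365t = ln 4.0541 / ln 1.000282 ≈ 4960.8634.
t ≈ 4960.8634/365 = 13.5914 years.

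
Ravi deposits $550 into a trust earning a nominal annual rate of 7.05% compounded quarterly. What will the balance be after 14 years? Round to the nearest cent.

Periodic rate = 7.05%/4 = 0.017625; periods = 4·14 = 56.
A = 550·(1 + 0.017625)^56 ≈ 550·2.660204318 ≈ 1,463.1124.

$1,463.11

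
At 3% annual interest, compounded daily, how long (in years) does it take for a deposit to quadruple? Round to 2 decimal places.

(1 + 0.0000821918)^(365t) = 4.
365t = ln 4 / ln(1 + 0.0000821918) ≈ 1.3863/8.21884e-05 ≈ 16867.2745.
t ≈ 46.2117.

46.21 years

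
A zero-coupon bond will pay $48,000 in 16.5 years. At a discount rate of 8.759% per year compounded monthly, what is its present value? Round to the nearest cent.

Periodic rate = 8.759%/12 = 0.00729917; 198 periods.
P = 48,000/(1 + 0.08759/12)^198 ≈ 48,000/4.2206368166 ≈ 11,372.6914.

$11,372.69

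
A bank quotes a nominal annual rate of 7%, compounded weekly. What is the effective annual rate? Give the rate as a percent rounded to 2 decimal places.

One year is 52 periods at 0.00134615 each: (1 + 0.00134615)^52 ≈ 1.072458.
EAR = 1.072458 − 1 ≈ 7.24577%.

7.25%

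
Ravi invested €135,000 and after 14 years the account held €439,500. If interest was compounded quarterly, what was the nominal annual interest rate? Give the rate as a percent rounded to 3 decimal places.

The 56-period growth factor is 439,500/135,000 = 3.25556.
r/4 = 3.25556^(1/56) − 1 ≈ 0.0213016, so r ≈ 4·0.0213016 = 8.52065%.

8.521%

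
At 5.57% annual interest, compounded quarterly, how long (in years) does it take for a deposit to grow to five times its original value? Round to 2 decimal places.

(1 + 0.013925)^(4t) = 5.
4t = ln 5 / ln(1 + 0.013925) ≈ 1.6094/0.0138289 ≈ 116.3819.
t ≈ 29.0955.

29.10 years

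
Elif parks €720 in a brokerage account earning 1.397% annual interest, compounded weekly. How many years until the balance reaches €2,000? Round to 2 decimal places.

73.14 years

(1 + 0.000268654)^(52t) = 2,000/720 = 2.7778.
52t·ln(1 + 0.000268654) = ln(2.7778); 52t = 1.0217/0.000268618 ≈ 3803.3644.
t ≈ 73.1416 years.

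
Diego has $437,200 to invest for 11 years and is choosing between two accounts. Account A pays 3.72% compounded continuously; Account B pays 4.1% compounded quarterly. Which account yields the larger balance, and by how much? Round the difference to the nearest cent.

Account A growth factor: e^(0.0372·11) = e^0.4092 ≈ 1.50561281294; balance ≈ 658,253.9218.
Account B growth factor: (1 + 0.01025)^44 ≈ 1.56628143767; balance ≈ 684,778.2445.
Account B is larger by 26,524.3227.

Account B, by $26,524.32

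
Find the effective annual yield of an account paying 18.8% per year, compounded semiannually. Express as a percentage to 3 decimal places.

EAR = (1 + 18.8%/2)^2 − 1 = (1 + 0.094)^2 − 1.
(1 + 0.094)^2 ≈ 1.196836, so EAR ≈ 19.68360%.

19.684%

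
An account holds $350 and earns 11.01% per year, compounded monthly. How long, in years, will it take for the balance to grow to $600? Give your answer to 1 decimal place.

We need (1 + 0.009175)^(12t) = 1.7143, so 12t = ln 1.7143 / ln 1.009175 ≈ 59.0153.
t ≈ 59.0153/12 = 4.9179 years.

4.9 years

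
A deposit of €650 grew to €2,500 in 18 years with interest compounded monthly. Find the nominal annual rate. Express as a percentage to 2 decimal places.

(1 + r/12)^216 = 2,500/650 = 3.84615.
1 + r/12 = 3.84615^(1/216) ≈ 1.006256, so r/12 ≈ 0.00625594.
r ≈ 12·0.00625594 = 7.50713%.

7.51%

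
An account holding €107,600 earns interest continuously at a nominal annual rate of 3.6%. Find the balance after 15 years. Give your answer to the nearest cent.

€184,642.34

A = P·e^(rt) = 107,600·e^(0.036·15) = 107,600·e^0.54.
e^0.54 ≈ 1.71600686218, so A ≈ 184,642.3384.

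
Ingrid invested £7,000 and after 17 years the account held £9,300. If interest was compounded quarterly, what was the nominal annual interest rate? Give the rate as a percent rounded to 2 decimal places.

1.67%

The 68-period growth factor is 9,300/7,000 = 1.32857.
r/4 = 1.32857^(1/68) − 1 ≈ 0.00418674, so r ≈ 4·0.00418674 = 1.67470%.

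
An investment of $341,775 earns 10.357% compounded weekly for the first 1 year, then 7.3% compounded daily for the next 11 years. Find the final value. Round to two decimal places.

After 1 years at 10.357%: 341,775 × 1.10900918988 ≈ 379,031.6159.
Then 11 years at 7.3%: 379,031.6159 × 2.23204835945 ≈ 846,016.8964.

$846,016.90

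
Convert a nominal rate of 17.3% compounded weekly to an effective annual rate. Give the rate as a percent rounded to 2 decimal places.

EAR = (1 + 17.3%/52)^52 − 1 = (1 + 0.00332692)^52 − 1.
(1 + 0.00332692)^52 ≈ 1.188525, so EAR ≈ 18.85248%.

18.85%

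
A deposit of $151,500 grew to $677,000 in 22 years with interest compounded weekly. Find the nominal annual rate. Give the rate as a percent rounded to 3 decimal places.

6.809%

(1 + r/52)^1144 = 677,000/151,500 = 4.46865.
1 + r/52 = 4.46865^(1/1144) ≈ 1.001309, so r/52 ≈ 0.0013095.
r ≈ 52·0.0013095 = 6.80939%.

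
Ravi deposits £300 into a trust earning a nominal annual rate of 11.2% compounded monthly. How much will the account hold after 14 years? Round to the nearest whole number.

Growth factor = (1 + 0.112/12)^168 ≈ 4.762286359.
A ≈ 300 × 4.762286359 ≈ 1,428.6859.

£1,429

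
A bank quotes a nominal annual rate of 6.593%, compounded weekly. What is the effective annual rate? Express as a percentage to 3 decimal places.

6.811%

EAR = (1 + 6.593%/52)^52 − 1 = (1 + 0.00126788)^52 − 1.
(1 + 0.00126788)^52 ≈ 1.068107, so EAR ≈ 6.81073%.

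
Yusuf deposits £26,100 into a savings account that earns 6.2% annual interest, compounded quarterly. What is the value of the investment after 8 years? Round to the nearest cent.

£42,697.08

Periodic rate = 6.2%/4 = 0.0155; periods = 4·8 = 32.
A = 26,100·(1 + 0.0155)^32 ≈ 26,100·1.6359035231 ≈ 42,697.0820.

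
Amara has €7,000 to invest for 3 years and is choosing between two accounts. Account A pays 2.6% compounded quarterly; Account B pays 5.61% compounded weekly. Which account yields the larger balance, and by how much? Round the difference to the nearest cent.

A: (1 + 0.0065)^12 ≈ 1.08084981, so 7,000 × 1.08084981 ≈ 7,565.9487.
B: (1 + 0.0561/52)^156 ≈ 1.183184202, so 7,000 × 1.183184202 ≈ 8,282.2894.
Difference ≈ 716.3407 in favor of B.

Account B, by €716.34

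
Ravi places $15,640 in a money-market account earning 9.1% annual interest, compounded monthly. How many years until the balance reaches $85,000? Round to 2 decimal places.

We need (1 + 0.00758333)^(12t) = 5.4348, so 12t = ln 5.4348 / ln 1.007583 ≈ 224.0743.
t ≈ 224.0743/12 = 18.6729 years.

18.67 years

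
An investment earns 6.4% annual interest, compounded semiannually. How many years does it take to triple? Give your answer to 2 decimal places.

(1 + 0.032)^(2t) = 3.
2t = ln 3 / ln(1 + 0.032) ≈ 1.0986/0.0314987 ≈ 34.8781.
t ≈ 17.4390.

17.44 years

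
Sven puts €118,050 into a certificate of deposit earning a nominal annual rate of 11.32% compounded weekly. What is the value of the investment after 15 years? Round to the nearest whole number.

€643,719

Growth factor = (1 + 0.1132/52)^780 ≈ 5.45293758675.
A ≈ 118,050 × 5.45293758675 ≈ 643,719.2821.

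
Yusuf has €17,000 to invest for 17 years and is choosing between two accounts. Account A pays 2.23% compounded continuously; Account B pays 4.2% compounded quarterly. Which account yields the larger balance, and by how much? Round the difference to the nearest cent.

A: e^(0.0223·17) = e^0.3791 ≈ 1.4609691254, so 17,000 × 1.4609691254 ≈ 24,836.4751.
B: (1 + 0.0105)^68 ≈ 2.0345558399, so 17,000 × 2.0345558399 ≈ 34,587.4493.
Difference ≈ 9,750.9741 in favor of B.

Account B, by €9,750.97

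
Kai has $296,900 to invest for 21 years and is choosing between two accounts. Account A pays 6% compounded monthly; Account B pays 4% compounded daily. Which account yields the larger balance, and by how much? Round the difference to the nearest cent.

A: (1 + 0.005)^252 ≈ 3.514370644699, so 296,900 × 3.514370644699 ≈ 1,043,416.6444.
B: (1 + 0.04/365)^7665 ≈ 2.31626037068, so 296,900 × 2.31626037068 ≈ 687,697.7041.
Difference ≈ 355,718.9404 in favor of A.

Account A, by $355,718.94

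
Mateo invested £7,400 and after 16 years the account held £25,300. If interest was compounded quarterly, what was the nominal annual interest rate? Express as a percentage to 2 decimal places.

(1 + r/4)^64 = 25,300/7,400 = 3.41892.
1 + r/4 = 3.41892^(1/64) ≈ 1.019394, so r/4 ≈ 0.0193939.
r ≈ 4·0.0193939 = 7.75754%.

7.76%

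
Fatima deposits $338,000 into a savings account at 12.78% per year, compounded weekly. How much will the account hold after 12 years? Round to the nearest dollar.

$1,563,629

Growth factor = (1 + 0.1278/52)^624 ≈ 4.626120091711.
A ≈ 338,000 × 4.626120091711 ≈ 1,563,628.5910.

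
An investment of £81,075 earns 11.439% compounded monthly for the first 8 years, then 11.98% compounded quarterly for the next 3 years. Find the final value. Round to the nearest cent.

£287,230.08

After 8 years at 11.439%: 81,075 × 2.48627555875 ≈ 201,574.7909.
Then 3 years at 11.98%: 201,574.7909 × 1.42493056823 ≈ 287,230.0814.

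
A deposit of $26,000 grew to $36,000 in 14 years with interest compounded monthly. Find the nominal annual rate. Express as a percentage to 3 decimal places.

(1 + r/12)^168 = 36,000/26,000 = 1.38462.
1 + r/12 = 1.38462^(1/168) ≈ 1.001939, so r/12 ≈ 0.00193892.
r ≈ 12·0.00193892 = 2.32670%.

2.327%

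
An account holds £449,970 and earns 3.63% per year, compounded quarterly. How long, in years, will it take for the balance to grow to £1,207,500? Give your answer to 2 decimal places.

We need (1 + 0.009075)^(4t) = 2.6835, so 4t = ln 2.6835 / ln 1.009075 ≈ 109.2671.
t ≈ 109.2671/4 = 27.3168 years.

27.32 years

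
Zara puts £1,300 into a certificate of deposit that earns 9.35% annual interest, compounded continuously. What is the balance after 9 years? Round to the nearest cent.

£3,015.80

A = P·e^(rt) = 1,300·e^(0.0935·9) = 1,300·e^0.8415.
e^0.8415 ≈ 2.319844134, so A ≈ 3,015.7974.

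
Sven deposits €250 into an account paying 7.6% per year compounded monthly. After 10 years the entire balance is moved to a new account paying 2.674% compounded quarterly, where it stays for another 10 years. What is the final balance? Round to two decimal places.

€696.16

Phase 1: 250·(1 + 0.076/12)^120 ≈ 533.2895.
Phase 2: 533.2895·(1 + 0.006685)^40 ≈ 696.1565.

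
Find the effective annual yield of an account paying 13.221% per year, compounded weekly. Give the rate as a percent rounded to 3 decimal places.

14.116%

EAR = (1 + 13.221%/52)^52 − 1 = (1 + 0.0025425)^52 − 1.
(1 + 0.0025425)^52 ≈ 1.141156, so EAR ≈ 14.11565%.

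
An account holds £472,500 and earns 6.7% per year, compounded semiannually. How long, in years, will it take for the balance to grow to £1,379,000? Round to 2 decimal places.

16.25 years

(1 + 0.0335)^(2t) = 1,379,000/472,500 = 2.9185.
2t·ln(1 + 0.0335) = ln(2.9185); 2t = 1.0711/0.0329511 ≈ 32.5050.
t ≈ 16.2525 years.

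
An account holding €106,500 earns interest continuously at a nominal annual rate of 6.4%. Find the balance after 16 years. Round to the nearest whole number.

€296,529

A = P·e^(rt) = 106,500·e^(0.064·16) = 106,500·e^1.024.
e^1.024 ≈ 2.78430975819, so A ≈ 296,528.9892.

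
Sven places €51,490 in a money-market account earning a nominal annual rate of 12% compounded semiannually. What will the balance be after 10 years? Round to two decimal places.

€165,135.41

Growth factor = (1 + 0.06)^20 ≈ 3.20713547221.
A ≈ 51,490 × 3.20713547221 ≈ 165,135.4055.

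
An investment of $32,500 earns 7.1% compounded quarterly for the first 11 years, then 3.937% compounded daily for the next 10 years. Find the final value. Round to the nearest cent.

After 11 years at 7.1%: 32,500 × 2.16874697444 ≈ 70,484.2767.
Then 10 years at 3.937%: 70,484.2767 × 1.48242427109 ≈ 104,487.6025.

$104,487.60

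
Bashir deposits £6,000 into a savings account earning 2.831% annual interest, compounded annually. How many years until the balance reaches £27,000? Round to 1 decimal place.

(1 + 0.02831)^t = 27,000/6,000 = 4.5.
t·ln(1 + 0.02831) = ln(4.5); t = 1.5041/0.0279167 ≈ 53.8774.

53.9 years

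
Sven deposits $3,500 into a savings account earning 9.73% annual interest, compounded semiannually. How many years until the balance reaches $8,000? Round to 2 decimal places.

We need (1 + 0.04865)^(2t) = 2.2857, so 2t = ln 2.2857 / ln 1.04865 ≈ 17.4024.
t ≈ 17.4024/2 = 8.7012 years.

8.70 years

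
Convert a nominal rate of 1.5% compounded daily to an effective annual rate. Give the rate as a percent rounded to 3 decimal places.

1.511%

One year is 365 periods at 0.0000410959 each: (1 + 0.0000410959)^365 ≈ 1.015113.
EAR = 1.015113 − 1 ≈ 1.51128%.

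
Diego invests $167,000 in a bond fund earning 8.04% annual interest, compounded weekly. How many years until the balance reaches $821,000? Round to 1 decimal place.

We need (1 + 0.00154615)^(52t) = 4.9162, so 52t = ln 4.9162 / ln 1.001546 ≈ 1030.7901.
t ≈ 1030.7901/52 = 19.8229 years.

19.8 years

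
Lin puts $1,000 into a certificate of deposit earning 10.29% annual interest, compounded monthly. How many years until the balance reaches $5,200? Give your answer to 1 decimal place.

We need (1 + 0.008575)^(12t) = 5.2, so 12t = ln 5.2 / ln 1.008575 ≈ 193.0866.
t ≈ 193.0866/12 = 16.0905 years.

16.1 years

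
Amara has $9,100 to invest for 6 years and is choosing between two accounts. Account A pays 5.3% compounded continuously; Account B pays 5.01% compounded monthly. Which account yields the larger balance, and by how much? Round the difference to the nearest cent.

Account A growth factor: e^(0.053·6) = e^0.318 ≈ 1.3743762612; balance ≈ 12,506.8240.
Account B growth factor: (1 + 0.004175)^72 ≈ 1.3498240338; balance ≈ 12,283.3987.
Account A is larger by 223.4253.

Account A, by $223.43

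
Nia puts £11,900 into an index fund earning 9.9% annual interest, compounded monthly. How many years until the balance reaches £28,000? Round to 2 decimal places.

We need (1 + 0.00825)^(12t) = 2.3529, so 12t = ln 2.3529 / ln 1.00825 ≈ 104.1444.
t ≈ 104.1444/12 = 8.6787 years.

8.68 years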